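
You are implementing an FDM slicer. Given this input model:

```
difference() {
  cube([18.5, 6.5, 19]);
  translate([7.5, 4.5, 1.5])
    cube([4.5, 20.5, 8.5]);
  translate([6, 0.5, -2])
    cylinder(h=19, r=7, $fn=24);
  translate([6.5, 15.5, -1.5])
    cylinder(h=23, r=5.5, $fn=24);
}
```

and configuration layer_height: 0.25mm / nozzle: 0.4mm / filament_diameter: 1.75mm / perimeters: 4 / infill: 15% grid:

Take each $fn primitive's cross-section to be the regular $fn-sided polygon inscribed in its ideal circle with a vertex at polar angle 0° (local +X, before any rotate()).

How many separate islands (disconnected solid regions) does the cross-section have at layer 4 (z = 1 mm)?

2

At z = 1 mm: the 18.5×6.5 cube contributes its full rectangle; the cube at (7.5, 4.5) is absent (z outside [1.5, 10]); the cylinder at (6, 0.5): section is a regular 24-gon, circumradius r=7; the r=5.5 cylinder at (6.5, 15.5) contributes a regular 24-gon of circumradius 5.5; After the difference (first − rest): starting from the 18.5×6.5 cube, the r=7 cylinder at (6, 0.5) partially overlaps it — only the 75.70 mm² overlap (of its 152.19 mm²) is removed, clipping the outline; the r=5.5 cylinder at (6.5, 15.5) misses the remaining region (no effect) — 2 connected regions. Overall, the cross-section has 2 separate islands. Island count = 2.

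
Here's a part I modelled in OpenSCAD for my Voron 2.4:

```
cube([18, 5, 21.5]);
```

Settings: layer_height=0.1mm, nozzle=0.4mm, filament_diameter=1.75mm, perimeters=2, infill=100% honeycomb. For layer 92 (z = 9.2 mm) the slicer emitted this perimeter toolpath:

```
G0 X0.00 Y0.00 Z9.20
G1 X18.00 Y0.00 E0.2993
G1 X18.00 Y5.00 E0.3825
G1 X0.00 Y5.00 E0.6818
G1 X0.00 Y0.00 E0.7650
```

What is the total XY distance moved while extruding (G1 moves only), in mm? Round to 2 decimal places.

46.00 mm

Sum the Euclidean lengths of each G1 segment: total = 46.00 mm.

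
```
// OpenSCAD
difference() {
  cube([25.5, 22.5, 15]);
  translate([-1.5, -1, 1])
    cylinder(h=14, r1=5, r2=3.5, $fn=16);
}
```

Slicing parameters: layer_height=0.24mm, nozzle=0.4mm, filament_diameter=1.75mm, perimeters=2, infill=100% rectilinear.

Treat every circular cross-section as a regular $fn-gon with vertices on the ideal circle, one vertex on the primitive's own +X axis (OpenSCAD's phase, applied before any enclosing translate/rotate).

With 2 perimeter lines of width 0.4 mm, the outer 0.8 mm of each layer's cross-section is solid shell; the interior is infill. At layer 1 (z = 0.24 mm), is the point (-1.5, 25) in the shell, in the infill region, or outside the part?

outside

At z = 0.24 mm: the cube (footprint 25.5×22.5) is included at this height; the cone at (-1.5, -1) is absent (z outside [1, 15]); Subtracting the remaining from the first: none of the subtracted shapes is present at this height, so the 25.5×22.5 cube is unchanged — 1 connected region. Overall, the cross-section is a single solid region. The nearest boundary edge runs (25.50, 22.50)→(0.00, 22.50); distance from the point to it = 2.92 mm. The point is not inside any of the regions above, so it lies outside the cross-section (2.92 mm from the nearest boundary).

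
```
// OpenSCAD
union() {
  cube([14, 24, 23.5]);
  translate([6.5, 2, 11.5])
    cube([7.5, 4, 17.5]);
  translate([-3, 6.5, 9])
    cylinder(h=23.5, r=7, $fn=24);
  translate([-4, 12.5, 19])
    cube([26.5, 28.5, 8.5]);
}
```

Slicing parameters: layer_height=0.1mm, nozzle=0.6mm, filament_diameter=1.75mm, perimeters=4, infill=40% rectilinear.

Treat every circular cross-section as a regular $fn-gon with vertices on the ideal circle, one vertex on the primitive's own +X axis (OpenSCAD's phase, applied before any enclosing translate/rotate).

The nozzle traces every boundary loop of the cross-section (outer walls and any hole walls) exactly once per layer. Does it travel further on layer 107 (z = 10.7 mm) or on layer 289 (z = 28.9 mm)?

Layer 107 (z = 10.7): the cube is present — its section is the full 14×24 rectangle (perimeter 76.00 mm); the cube at (6.5, 2) does not reach this height (z outside [11.5, 29]); the r=7 cylinder at (-3, 6.5) contributes a regular 24-gon of circumradius 7 (perimeter = 2·24·7.000·sin(180°/24) = 43.86 mm); the cube at (-4, 12.5) is absent (z outside [19, 27.5]); Combining (union): the regions partially overlap (shared area 35.68 mm²), so the edge portions inside another operand are dropped and the merged outline is re-measured after clipping — boundary = 91.62 mm. So its perimeter = 91.62 mm. Layer 289 (z = 28.9): the cube is not intersected at this z (z outside [0, 23.5]); the cube at (6.5, 2) is present — its section is the full 7.5×4 rectangle (perimeter 23.00 mm); the r=7 cylinder at (-3, 6.5) gives a regular 24-gon of circumradius 7 (constant along its height) (perimeter = 2·24·7.000·sin(180°/24) = 43.86 mm); the cube at (-4, 12.5) does not reach this height (z outside [19, 27.5]); Combining (union): the 2 present regions are separate (no shared area or edge), so areas and boundary lengths simply add and each stays a separate island — boundary = 66.86 mm. So its perimeter = 66.86 mm. Layer 107 is larger (91.62 vs 66.86 mm).

layer 107 (z = 10.7 mm)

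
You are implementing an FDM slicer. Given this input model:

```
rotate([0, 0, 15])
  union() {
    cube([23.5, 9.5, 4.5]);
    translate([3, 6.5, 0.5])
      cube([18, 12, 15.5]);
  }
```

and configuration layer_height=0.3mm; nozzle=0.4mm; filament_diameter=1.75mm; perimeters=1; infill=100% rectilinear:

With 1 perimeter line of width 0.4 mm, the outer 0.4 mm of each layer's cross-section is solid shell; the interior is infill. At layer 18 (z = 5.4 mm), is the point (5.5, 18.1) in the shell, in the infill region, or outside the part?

At z = 5.4 mm: the cube is absent (z outside [0, 4.5]); the cube at (3, 6.5) (footprint 18×12) is included at this height; Combining (union): only the 18×12 cube at (3, 6.5) is present, so the union is just that shape — 1 connected region; (whole slice rotated 15° about Z — lengths, areas and connectivity unchanged). Overall, the cross-section is a single solid region. Undo the 15° rotation: the query point maps to (9.997, 16.060) in the un-rotated model frame. The nearest boundary edge runs (21.00, 18.50)→(3.00, 18.50); distance from the point to it = 2.44 mm. The point is inside the cross-section and 2.44 mm from the nearest boundary — more than the 0.4 mm shell width (1 × 0.4), so it's in the infill interior.

infill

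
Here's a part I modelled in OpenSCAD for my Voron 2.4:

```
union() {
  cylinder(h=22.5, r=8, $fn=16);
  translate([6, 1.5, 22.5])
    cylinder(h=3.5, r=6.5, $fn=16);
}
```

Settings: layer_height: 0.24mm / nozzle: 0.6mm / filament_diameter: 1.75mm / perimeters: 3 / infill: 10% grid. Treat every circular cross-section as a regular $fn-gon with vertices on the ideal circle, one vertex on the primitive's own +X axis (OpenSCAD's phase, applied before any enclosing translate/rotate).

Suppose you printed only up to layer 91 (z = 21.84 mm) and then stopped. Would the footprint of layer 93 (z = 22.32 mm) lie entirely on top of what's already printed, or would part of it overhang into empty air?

entirely on top

Compare the two slices. At z = 21.84: the cylinder: section is a regular 16-gon, circumradius r=8 (area = (16/2)·8.000²·sin(360°/16) = 195.93 mm²); the cylinder at (6, 1.5) is absent (z outside [22.5, 26]); Taking the union: only the r=8 cylinder is present, so the union is just that shape — area = 195.93 mm². At z = 22.32: the cylinder: section is a regular 16-gon, circumradius r=8 (area = (16/2)·8.000²·sin(360°/16) = 195.93 mm²); the cylinder at (6, 1.5) is absent (z outside [22.5, 26]); Merging all regions: only the r=8 cylinder is present, so the union is just that shape — area = 195.93 mm². Checking containment: the cross-section at z = 22.32 is a subset of the cross-section at z = 21.84.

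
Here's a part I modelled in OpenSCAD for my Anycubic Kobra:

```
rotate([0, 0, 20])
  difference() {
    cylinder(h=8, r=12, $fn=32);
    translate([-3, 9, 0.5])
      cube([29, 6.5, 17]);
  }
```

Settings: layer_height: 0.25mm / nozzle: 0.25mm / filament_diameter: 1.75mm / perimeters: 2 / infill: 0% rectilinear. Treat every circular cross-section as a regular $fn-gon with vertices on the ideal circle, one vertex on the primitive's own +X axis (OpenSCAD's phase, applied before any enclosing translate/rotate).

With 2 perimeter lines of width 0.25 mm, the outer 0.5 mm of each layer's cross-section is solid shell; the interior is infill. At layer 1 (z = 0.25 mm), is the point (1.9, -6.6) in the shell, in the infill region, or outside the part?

infill

At z = 0.25 mm: the cylinder: section is a regular 32-gon, circumradius r=12; the cube at (-3, 9) is absent (z outside [0.5, 17.5]); Taking the first minus the rest: none of the subtracted shapes is present at this height, so the r=12 cylinder is unchanged — 1 connected region; (rotated 20° about Z; rotation is an isometry so areas/perimeters/island counts are preserved). Overall, the cross-section is a single solid region. Undo the 20° rotation: the query point maps to (-0.472, -6.852) in the un-rotated model frame. The nearest boundary edge runs (-2.34, -11.77)→(-0.00, -12.00); distance from the point to it = 5.08 mm. The point is inside the cross-section and 5.08 mm from the nearest boundary — more than the 0.5 mm shell width (2 × 0.25), so it's in the infill interior.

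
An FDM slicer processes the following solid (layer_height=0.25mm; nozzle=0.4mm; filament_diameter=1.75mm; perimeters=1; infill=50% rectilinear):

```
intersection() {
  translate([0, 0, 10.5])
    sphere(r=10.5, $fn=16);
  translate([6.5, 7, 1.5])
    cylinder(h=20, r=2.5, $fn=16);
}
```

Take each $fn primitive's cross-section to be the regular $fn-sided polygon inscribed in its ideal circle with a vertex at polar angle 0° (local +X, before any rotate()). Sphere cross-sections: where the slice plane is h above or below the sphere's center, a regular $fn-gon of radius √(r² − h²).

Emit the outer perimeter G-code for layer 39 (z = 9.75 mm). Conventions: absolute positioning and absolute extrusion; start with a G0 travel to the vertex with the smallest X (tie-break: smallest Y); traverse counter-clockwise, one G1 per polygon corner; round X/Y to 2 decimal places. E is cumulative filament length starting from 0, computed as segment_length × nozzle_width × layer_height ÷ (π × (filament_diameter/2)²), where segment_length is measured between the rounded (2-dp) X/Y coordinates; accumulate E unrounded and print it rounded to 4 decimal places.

At z = 9.75 mm: the r=10.5 sphere slices to a regular 16-gon of circumradius 10.473 (√(r²−h²) with h=0.75 from center); the cylinder at (6.5, 7): section is a regular 16-gon, circumradius r=2.5; Keeping only the common overlap: the r=2.5 cylinder at (6.5, 7) partially overlaps the r=10.5 sphere; clipping to the common part keeps 12.90 mm² — 1 connected region. The outline is a single polygon with 12 vertices. Extrusion per mm of travel: 0.4 × 0.25 / (π × 0.875²) = 0.041575. Accumulating E over each segment gives final E = 0.5670.

G0 X4.00 Y7.00 Z9.75
G1 X4.19 Y6.04 E0.0407
G1 X4.73 Y5.23 E0.0812
G1 X5.54 Y4.69 E0.1216
G1 X6.50 Y4.50 E0.1623
G1 X7.46 Y4.69 E0.2030
G1 X8.27 Y5.23 E0.2435
G1 X8.56 Y5.67 E0.2654
G1 X7.41 Y7.41 E0.3521
G1 X5.05 Y8.98 E0.4699
G1 X4.73 Y8.77 E0.4859
G1 X4.19 Y7.96 E0.5263
G1 X4.00 Y7.00 E0.5670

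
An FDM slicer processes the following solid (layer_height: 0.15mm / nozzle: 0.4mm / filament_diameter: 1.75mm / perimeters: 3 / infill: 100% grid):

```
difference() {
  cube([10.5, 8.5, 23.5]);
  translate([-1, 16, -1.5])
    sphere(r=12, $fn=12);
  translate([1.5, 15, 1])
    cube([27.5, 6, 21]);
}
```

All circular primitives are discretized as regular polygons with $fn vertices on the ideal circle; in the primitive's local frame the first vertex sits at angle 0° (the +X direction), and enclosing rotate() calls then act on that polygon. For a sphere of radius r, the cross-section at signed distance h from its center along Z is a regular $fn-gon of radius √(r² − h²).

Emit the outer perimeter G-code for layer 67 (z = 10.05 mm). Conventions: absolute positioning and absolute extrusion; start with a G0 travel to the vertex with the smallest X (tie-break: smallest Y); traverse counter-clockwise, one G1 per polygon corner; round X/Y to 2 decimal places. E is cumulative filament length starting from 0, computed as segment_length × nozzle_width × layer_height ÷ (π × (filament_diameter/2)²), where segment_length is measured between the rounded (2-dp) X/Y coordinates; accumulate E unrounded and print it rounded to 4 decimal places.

G0 X0.00 Y0.00 Z10.05
G1 X10.50 Y0.00 E0.2619
G1 X10.50 Y8.50 E0.4740
G1 X0.00 Y8.50 E0.7359
G1 X0.00 Y0.00 E0.9479

At z = 10.05 mm: the cube (footprint 10.5×8.5) is included at this height; the sphere at (-1, 16): section is a regular 12-gon, circumradius = √(r²−h²) = √(12²−11.55²) = 3.255; the 27.5×6 cube at (1.5, 15) contributes its full rectangle; Taking the first minus the rest: starting from the 10.5×8.5 cube, the r=12 sphere at (-1, 16) misses the remaining region (no effect); the 27.5×6 cube at (1.5, 15) misses the remaining region (no effect) — 1 connected region. The outline is a single polygon with 4 vertices. Extrusion per mm of travel: 0.4 × 0.15 / (π × 0.875²) = 0.024945. Accumulating E over each segment gives final E = 0.9479.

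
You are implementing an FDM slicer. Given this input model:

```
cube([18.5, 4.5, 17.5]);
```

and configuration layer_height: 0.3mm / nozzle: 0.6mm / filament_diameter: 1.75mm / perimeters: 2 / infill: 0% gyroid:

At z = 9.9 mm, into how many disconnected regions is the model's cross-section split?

1

At z = 9.9 mm: the cube is present — its section is the full 18.5×4.5 rectangle. The result has 1 disconnected region.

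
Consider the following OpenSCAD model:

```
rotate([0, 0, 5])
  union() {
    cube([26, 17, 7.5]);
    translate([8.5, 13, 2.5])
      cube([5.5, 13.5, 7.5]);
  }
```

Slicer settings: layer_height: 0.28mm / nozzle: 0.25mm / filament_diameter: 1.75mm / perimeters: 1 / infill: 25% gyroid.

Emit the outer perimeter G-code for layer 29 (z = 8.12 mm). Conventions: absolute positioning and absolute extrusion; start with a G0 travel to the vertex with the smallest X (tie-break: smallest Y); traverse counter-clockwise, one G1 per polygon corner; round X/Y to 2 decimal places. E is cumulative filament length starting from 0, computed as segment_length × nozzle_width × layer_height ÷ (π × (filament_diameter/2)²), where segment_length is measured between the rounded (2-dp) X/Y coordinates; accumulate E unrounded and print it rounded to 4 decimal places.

At z = 8.12 mm: the cube is not intersected at this z (z outside [0, 7.5]); the 5.5×13.5 cube at (8.5, 13) contributes its full rectangle; Merging all regions: only the 5.5×13.5 cube at (8.5, 13) is present, so the union is just that shape — 1 connected region; (whole slice rotated 5° about Z — lengths, areas and connectivity unchanged). The outline is a single polygon with 4 vertices. Extrusion per mm of travel: 0.25 × 0.28 / (π × 0.875²) = 0.029103. Accumulating E over each segment gives final E = 1.1060.

G0 X6.16 Y27.14 Z8.12
G1 X7.33 Y13.69 E0.3929
G1 X12.81 Y14.17 E0.5530
G1 X11.64 Y27.62 E0.9459
G1 X6.16 Y27.14 E1.1060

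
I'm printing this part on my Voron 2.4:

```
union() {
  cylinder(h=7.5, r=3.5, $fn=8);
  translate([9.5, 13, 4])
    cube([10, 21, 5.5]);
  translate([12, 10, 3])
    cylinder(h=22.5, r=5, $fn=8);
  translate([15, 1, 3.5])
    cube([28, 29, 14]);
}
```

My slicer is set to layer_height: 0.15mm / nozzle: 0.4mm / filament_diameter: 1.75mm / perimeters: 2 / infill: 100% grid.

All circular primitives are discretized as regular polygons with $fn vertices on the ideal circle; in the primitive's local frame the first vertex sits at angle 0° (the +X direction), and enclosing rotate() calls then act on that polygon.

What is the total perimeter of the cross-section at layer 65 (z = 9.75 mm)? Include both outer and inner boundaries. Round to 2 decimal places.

128.29 mm

At z = 9.75 mm: the cylinder does not reach this height (z outside [0, 7.5]); the cube at (9.5, 13) does not reach this height (z outside [4, 9.5]); the r=5 cylinder at (12, 10) gives a regular 8-gon of circumradius 5 (constant along its height) (perimeter = 2·8·5.000·sin(180°/8) = 30.61 mm); the 28×29 cube at (15, 1) contributes its full rectangle (perimeter 114.00 mm); Taking the union: the regions partially overlap (shared area 9.08 mm²), so the edge portions inside another operand are dropped and the merged outline is re-measured after clipping — boundary = 128.29 mm. Overall, the cross-section is a single solid region. Total boundary length (outer) = 128.29 mm.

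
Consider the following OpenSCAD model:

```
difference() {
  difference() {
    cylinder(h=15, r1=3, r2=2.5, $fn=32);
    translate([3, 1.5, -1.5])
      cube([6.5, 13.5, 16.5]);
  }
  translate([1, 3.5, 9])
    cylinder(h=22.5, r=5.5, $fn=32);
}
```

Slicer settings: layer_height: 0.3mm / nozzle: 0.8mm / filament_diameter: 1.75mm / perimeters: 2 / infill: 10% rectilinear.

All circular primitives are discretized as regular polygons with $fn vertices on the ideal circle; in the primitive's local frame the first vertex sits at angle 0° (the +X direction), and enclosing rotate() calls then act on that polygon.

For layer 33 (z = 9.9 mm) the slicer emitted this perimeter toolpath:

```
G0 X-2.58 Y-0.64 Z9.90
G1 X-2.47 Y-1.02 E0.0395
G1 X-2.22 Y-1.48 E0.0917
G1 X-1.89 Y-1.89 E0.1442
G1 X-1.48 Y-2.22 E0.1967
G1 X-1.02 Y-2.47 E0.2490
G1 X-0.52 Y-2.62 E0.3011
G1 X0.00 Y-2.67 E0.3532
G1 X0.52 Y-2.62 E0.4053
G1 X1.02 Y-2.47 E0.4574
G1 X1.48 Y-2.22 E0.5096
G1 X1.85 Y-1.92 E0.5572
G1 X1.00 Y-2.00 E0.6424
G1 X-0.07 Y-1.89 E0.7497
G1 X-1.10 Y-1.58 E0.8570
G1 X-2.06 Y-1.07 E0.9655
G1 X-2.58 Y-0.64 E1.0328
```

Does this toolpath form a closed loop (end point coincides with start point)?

yes

Start point (G0): (-2.58, -0.64). End point (last G1): the path returns to the start — closed.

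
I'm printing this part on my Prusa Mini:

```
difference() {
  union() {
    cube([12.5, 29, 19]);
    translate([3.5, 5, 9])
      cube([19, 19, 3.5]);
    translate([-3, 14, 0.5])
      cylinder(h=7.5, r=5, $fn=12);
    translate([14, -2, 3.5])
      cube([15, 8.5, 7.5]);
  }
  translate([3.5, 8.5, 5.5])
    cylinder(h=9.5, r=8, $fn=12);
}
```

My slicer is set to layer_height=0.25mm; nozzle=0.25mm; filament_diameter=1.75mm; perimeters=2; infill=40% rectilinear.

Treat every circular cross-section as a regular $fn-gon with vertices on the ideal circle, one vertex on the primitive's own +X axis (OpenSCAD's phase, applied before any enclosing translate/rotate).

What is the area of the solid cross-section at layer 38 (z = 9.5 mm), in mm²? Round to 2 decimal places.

518.53 mm²

At z = 9.5 mm: the cube is present — its section is the full 12.5×29 rectangle (area 362.50 mm²); the cube at (3.5, 5) (footprint 19×19) is included at this height (area 361.00 mm²); the cylinder at (-3, 14) is not intersected at this z (z outside [0.5, 8]); the 15×8.5 cube at (14, -2) contributes its full rectangle (area 127.50 mm²); Combining (union): the regions partially overlap — summed areas 851.00 mm² minus the doubly-counted overlap 183.75 mm² gives 667.25 mm² — area = 667.25 mm²; the r=8 cylinder at (3.5, 8.5) gives a regular 12-gon of circumradius 8 (constant along its height) (area = (12/2)·8.000²·sin(360°/12) = 192.00 mm²); Subtracting the remaining from the first: starting from that combined region (667.25 mm²), the r=8 cylinder at (3.5, 8.5) partially overlaps it — only the 148.72 mm² overlap (of its 192.00 mm²) is removed, clipping the outline — area = 518.53 mm². Overall, the cross-section is a single solid region. Net area = 518.53 mm².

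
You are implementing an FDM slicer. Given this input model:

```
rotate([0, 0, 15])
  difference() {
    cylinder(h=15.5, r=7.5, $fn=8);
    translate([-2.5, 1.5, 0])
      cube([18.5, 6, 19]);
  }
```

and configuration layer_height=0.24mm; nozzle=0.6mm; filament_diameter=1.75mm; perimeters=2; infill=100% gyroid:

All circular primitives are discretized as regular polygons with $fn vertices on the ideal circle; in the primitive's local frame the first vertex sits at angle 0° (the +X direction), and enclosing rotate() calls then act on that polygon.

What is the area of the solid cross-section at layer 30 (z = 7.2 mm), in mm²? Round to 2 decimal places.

At z = 7.2 mm: the r=7.5 cylinder gives a regular 8-gon of circumradius 7.5 (constant along its height) (area = (8/2)·7.500²·sin(360°/8) = 159.10 mm²); the cube at (-2.5, 1.5) is present — its section is the full 18.5×6 rectangle (area 111.00 mm²); Taking the first minus the rest: starting from the r=7.5 cylinder (159.10 mm²), the 18.5×6 cube at (-2.5, 1.5) partially overlaps it — only the 42.70 mm² overlap (of its 111.00 mm²) is removed, clipping the outline — area = 116.40 mm²; (rotated 15° about Z; rotation is an isometry so areas/perimeters/island counts are preserved). Overall, the cross-section is a single solid region. Net area = 116.40 mm².

116.40 mm²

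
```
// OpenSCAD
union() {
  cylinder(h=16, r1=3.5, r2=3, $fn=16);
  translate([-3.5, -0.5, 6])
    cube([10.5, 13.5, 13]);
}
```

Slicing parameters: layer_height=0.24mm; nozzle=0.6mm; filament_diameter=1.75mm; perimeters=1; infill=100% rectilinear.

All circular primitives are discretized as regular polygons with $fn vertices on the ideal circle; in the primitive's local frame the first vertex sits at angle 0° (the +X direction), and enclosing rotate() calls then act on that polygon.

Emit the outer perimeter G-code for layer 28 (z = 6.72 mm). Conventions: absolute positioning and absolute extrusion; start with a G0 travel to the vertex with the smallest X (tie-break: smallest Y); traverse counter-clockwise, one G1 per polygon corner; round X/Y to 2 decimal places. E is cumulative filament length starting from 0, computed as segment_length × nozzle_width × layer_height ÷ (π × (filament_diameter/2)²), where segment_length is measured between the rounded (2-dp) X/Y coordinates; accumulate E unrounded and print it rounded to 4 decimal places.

At z = 6.72 mm: the cone (r1=3.5→r2=3) has section circumradius 3.290 here — a regular 16-gon; the cube at (-3.5, -0.5) (footprint 10.5×13.5) is included at this height; Combining (union): the regions partially overlap (shared area 19.81 mm²), so overlapping operands fuse into one piece — 1 connected region. The outline is a single polygon with 13 vertices. Extrusion per mm of travel: 0.6 × 0.24 / (π × 0.875²) = 0.059868. Accumulating E over each segment gives final E = 3.0458.

G0 X-3.50 Y-0.50 Z6.72
G1 X-3.19 Y-0.50 E0.0186
G1 X-3.04 Y-1.26 E0.0649
G1 X-2.33 Y-2.33 E0.1418
G1 X-1.26 Y-3.04 E0.2187
G1 X0.00 Y-3.29 E0.2956
G1 X1.26 Y-3.04 E0.3725
G1 X2.33 Y-2.33 E0.4494
G1 X3.04 Y-1.26 E0.5263
G1 X3.19 Y-0.50 E0.5726
G1 X7.00 Y-0.50 E0.8007
G1 X7.00 Y13.00 E1.6090
G1 X-3.50 Y13.00 E2.2376
G1 X-3.50 Y-0.50 E3.0458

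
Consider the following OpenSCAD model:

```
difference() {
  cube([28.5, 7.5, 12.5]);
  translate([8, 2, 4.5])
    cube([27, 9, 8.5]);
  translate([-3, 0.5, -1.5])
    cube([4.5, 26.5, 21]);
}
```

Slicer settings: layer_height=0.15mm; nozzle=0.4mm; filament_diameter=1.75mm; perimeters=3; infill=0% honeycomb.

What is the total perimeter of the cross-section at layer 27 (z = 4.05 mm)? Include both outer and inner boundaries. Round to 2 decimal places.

72.00 mm

At z = 4.05 mm: the cube is present — its section is the full 28.5×7.5 rectangle (perimeter 72.00 mm); the cube at (8, 2) does not reach this height (z outside [4.5, 13]); the cube at (-3, 0.5) is present — its section is the full 4.5×26.5 rectangle (perimeter 62.00 mm); Subtracting the remaining from the first: starting from the 28.5×7.5 cube, the 4.5×26.5 cube at (-3, 0.5) partially overlaps it — only the 10.50 mm² overlap (of its 119.25 mm²) is removed, clipping the outline — boundary = 72.00 mm. Overall, the cross-section is a single solid region. Total boundary length (outer) = 72.00 mm.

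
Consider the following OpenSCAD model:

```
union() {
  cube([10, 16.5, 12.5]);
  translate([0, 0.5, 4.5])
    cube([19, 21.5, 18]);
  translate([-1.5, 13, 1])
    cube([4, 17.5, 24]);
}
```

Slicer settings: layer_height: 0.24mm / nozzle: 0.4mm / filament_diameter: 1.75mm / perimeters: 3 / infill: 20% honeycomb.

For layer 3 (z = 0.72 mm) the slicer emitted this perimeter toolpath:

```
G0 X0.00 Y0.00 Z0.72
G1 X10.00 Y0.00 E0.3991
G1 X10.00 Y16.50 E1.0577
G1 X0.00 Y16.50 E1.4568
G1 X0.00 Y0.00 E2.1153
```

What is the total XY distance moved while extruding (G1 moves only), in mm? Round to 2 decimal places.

Sum the Euclidean lengths of each G1 segment: total = 53.00 mm.

53.00 mm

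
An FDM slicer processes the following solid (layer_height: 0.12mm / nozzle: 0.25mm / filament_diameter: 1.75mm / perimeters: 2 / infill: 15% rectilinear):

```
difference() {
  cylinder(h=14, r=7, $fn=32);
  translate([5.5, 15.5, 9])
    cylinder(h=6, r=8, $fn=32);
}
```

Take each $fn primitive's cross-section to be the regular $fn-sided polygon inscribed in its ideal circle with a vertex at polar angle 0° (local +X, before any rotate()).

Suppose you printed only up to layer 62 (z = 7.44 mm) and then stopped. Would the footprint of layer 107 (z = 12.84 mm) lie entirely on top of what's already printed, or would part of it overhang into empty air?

entirely on top

Compare the two slices. At z = 7.44: the r=7 cylinder gives a regular 32-gon of circumradius 7 (constant along its height) (area = (32/2)·7.000²·sin(360°/32) = 152.95 mm²); the cylinder at (5.5, 15.5) does not reach this height (z outside [9, 15]); Subtracting the remaining from the first: none of the subtracted shapes is present at this height, so the r=7 cylinder is unchanged — area = 152.95 mm². At z = 12.84: the r=7 cylinder gives a regular 32-gon of circumradius 7 (constant along its height) (area = (32/2)·7.000²·sin(360°/32) = 152.95 mm²); the r=8 cylinder at (5.5, 15.5) gives a regular 32-gon of circumradius 8 (constant along its height) (area = (32/2)·8.000²·sin(360°/32) = 199.77 mm²); After the difference (first − rest): starting from the r=7 cylinder (152.95 mm²), the r=8 cylinder at (5.5, 15.5) misses the remaining region (no effect) — area = 152.95 mm². Checking containment: the cross-section at z = 12.84 is a subset of the cross-section at z = 7.44.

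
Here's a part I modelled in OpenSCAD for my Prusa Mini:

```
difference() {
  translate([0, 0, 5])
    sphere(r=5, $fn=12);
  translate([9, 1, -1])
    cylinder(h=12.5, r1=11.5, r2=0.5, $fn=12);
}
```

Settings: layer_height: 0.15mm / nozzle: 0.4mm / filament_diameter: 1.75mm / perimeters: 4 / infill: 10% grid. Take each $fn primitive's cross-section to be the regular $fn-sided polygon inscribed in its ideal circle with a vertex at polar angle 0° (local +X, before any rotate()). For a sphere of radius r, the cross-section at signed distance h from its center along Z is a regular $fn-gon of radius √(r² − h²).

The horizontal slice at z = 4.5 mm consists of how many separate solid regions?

At z = 4.5 mm: the r=5 sphere slices to a regular 12-gon of circumradius 4.975 (√(r²−h²) with h=0.5 from center); the cone at (9, 1) contributes a regular 12-gon of circumradius 6.660 (interpolated between r1=11.5 and r2=0.5 at t=0.440); Subtracting the remaining from the first: starting from the r=5 sphere, the cone at (9, 1) partially overlaps it — only the 10.70 mm² overlap (of its 133.07 mm²) is removed, clipping the outline — 1 connected region. The result has 1 disconnected region.

1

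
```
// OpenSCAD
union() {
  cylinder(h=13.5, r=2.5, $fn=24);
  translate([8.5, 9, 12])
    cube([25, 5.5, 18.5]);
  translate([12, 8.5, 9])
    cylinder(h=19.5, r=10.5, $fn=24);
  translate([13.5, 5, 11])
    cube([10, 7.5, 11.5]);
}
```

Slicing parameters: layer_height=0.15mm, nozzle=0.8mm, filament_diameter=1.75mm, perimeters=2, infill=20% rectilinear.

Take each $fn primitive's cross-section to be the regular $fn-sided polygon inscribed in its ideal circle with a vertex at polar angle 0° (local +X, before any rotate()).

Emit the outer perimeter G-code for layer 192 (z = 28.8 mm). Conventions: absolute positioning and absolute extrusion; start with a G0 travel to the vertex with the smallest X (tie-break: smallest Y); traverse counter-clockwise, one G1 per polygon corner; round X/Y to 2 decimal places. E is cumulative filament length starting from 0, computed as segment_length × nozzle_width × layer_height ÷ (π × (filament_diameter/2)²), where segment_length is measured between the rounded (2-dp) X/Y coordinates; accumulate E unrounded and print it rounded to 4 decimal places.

G0 X8.50 Y9.00 Z28.80
G1 X33.50 Y9.00 E1.2473
G1 X33.50 Y14.50 E1.5217
G1 X8.50 Y14.50 E2.7689
G1 X8.50 Y9.00 E3.0433

At z = 28.8 mm: the cylinder is absent (z outside [0, 13.5]); the 25×5.5 cube at (8.5, 9) contributes its full rectangle; the cylinder at (12, 8.5) is absent (z outside [9, 28.5]); the cube at (13.5, 5) is not intersected at this z (z outside [11, 22.5]); Combining (union): only the 25×5.5 cube at (8.5, 9) is present, so the union is just that shape — 1 connected region. The outline is a single polygon with 4 vertices. Extrusion per mm of travel: 0.8 × 0.15 / (π × 0.875²) = 0.049890. Accumulating E over each segment gives final E = 3.0433.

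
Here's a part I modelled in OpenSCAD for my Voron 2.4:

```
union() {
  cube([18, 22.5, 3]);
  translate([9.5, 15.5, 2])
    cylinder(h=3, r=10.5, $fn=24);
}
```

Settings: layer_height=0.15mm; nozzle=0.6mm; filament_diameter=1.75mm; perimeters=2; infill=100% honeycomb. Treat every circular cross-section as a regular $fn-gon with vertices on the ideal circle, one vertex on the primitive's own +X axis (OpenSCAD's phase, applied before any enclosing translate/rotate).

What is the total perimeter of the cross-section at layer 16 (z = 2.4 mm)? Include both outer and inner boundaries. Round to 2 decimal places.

At z = 2.4 mm: the cube (footprint 18×22.5) is included at this height (perimeter 81.00 mm); the r=10.5 cylinder at (9.5, 15.5) contributes a regular 24-gon of circumradius 10.5 (perimeter = 2·24·10.500·sin(180°/24) = 65.79 mm); Combining (union): the regions partially overlap (shared area 284.02 mm²), so the edge portions inside another operand are dropped and the merged outline is re-measured after clipping — boundary = 84.19 mm. Overall, the cross-section is a single solid region. Total boundary length (outer) = 84.19 mm.

84.19 mm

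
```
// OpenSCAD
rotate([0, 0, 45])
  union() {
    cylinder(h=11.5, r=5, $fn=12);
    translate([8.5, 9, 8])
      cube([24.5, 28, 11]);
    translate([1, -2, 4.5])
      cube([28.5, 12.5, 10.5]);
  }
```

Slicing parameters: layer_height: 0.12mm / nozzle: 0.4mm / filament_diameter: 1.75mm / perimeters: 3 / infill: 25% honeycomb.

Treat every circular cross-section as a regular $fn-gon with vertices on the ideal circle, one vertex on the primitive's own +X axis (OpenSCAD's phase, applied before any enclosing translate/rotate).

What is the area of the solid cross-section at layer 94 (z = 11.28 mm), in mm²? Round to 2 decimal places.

1064.40 mm²

At z = 11.28 mm: the r=5 cylinder gives a regular 12-gon of circumradius 5 (constant along its height) (area = (12/2)·5.000²·sin(360°/12) = 75.00 mm²); the cube at (8.5, 9) is present — its section is the full 24.5×28 rectangle (area 686.00 mm²); the 28.5×12.5 cube at (1, -2) contributes its full rectangle (area 356.25 mm²); Merging all regions: the regions partially overlap — summed areas 1117.25 mm² minus the doubly-counted overlap 52.85 mm² gives 1064.40 mm² — area = 1064.40 mm²; (rotated 45° about Z; rotation is an isometry so areas/perimeters/island counts are preserved). Overall, the cross-section is a single solid region. Net area = 1064.40 mm².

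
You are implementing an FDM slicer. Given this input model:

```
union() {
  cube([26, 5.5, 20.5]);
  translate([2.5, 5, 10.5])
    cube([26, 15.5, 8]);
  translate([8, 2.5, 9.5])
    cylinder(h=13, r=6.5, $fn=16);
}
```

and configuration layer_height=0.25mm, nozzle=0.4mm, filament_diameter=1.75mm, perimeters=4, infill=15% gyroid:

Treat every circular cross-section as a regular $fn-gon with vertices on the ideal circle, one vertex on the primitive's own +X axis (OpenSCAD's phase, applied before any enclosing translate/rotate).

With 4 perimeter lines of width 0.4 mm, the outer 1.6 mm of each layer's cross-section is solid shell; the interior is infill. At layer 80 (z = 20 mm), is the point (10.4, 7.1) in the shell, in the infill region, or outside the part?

At z = 20 mm: the cube is present — its section is the full 26×5.5 rectangle; the cube at (2.5, 5) is absent (z outside [10.5, 18.5]); the cylinder at (8, 2.5): section is a regular 16-gon, circumradius r=6.5; Combining (union): the regions partially overlap (shared area 68.34 mm²), so overlapping operands fuse into one piece — 1 connected region. Overall, the cross-section is a single solid region. The nearest boundary edge runs (10.49, 8.51)→(12.60, 7.10); distance from the point to it = 1.22 mm. The point is inside the cross-section, 1.22 mm from the nearest boundary — within the 1.6 mm shell band (4 × 0.4).

shell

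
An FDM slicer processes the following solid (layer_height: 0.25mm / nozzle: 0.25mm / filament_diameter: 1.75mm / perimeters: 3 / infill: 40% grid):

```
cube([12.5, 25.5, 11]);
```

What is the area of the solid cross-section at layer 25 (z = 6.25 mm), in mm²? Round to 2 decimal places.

318.75 mm²

At z = 6.25 mm: the 12.5×25.5 cube contributes its full rectangle (area 318.75 mm²). Overall, the cross-section is a single solid region. Net area = 318.75 mm².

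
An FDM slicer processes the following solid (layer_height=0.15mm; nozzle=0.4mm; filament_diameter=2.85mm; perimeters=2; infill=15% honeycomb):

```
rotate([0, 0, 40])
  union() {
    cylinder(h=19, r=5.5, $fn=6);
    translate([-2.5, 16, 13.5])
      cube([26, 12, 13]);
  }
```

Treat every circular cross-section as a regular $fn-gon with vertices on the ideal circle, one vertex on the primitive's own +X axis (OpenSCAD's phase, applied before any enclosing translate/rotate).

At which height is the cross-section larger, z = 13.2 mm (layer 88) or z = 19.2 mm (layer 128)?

Layer 88 (z = 13.2): the r=5.5 cylinder gives a regular 6-gon of circumradius 5.5 (constant along its height) (area = (6/2)·5.500²·sin(360°/6) = 78.59 mm²); the cube at (-2.5, 16) does not reach this height (z outside [13.5, 26.5]); Combining (union): only the r=5.5 cylinder is present, so the union is just that shape — area = 78.59 mm²; (whole slice rotated 40° about Z — lengths, areas and connectivity unchanged). So its area = 78.59 mm². Layer 128 (z = 19.2): the cylinder does not reach this height (z outside [0, 19]); the cube at (-2.5, 16) is present — its section is the full 26×12 rectangle (area 312.00 mm²); Merging all regions: only the 26×12 cube at (-2.5, 16) is present, so the union is just that shape — area = 312.00 mm²; (rotated 40° about Z; rotation is an isometry so areas/perimeters/island counts are preserved). So its area = 312.00 mm². Layer 128 is larger (312.00 vs 78.59 mm²).

layer 128 (z = 19.2 mm)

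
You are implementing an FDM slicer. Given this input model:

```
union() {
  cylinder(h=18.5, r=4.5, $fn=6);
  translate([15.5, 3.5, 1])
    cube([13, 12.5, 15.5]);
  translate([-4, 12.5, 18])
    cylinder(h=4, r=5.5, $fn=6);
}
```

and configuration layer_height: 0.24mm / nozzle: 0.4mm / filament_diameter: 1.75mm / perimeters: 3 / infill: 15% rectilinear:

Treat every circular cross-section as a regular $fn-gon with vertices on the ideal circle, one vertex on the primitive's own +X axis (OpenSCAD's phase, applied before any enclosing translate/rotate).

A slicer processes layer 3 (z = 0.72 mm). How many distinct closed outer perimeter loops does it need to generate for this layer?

At z = 0.72 mm: the r=4.5 cylinder contributes a regular 6-gon of circumradius 4.5; the cube at (15.5, 3.5) does not reach this height (z outside [1, 16.5]); the cylinder at (-4, 12.5) is absent (z outside [18, 22]); Combining (union): only the r=4.5 cylinder is present, so the union is just that shape — 1 connected region. The result has 1 disconnected region.

1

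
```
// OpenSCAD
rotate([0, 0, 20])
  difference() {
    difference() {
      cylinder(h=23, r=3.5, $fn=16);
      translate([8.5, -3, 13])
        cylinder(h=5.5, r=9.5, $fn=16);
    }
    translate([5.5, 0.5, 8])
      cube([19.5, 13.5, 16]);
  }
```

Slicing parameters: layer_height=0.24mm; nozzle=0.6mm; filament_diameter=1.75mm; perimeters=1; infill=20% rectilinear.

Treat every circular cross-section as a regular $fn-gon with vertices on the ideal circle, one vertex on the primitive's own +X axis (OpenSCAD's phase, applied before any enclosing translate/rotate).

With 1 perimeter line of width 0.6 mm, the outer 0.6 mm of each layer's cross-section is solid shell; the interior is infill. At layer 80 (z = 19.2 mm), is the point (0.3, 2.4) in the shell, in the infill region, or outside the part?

infill

At z = 19.2 mm: the r=3.5 cylinder gives a regular 16-gon of circumradius 3.5 (constant along its height); the cylinder at (8.5, -3) does not reach this height (z outside [13, 18.5]); Subtracting the remaining from the first: none of the subtracted shapes is present at this height, so the r=3.5 cylinder is unchanged — 1 connected region; the 19.5×13.5 cube at (5.5, 0.5) contributes its full rectangle; After the difference (first − rest): starting from the result so far, the 19.5×13.5 cube at (5.5, 0.5) misses the remaining region (no effect) — 1 connected region; (rotated 20° about Z; rotation is an isometry so areas/perimeters/island counts are preserved). Overall, the cross-section is a single solid region. Undo the 20° rotation: the query point maps to (1.103, 2.153) in the un-rotated model frame. The nearest boundary edge runs (1.34, 3.23)→(2.47, 2.47); distance from the point to it = 1.03 mm. The point is inside the cross-section and 1.03 mm from the nearest boundary — more than the 0.6 mm shell width (1 × 0.6), so it's in the infill interior.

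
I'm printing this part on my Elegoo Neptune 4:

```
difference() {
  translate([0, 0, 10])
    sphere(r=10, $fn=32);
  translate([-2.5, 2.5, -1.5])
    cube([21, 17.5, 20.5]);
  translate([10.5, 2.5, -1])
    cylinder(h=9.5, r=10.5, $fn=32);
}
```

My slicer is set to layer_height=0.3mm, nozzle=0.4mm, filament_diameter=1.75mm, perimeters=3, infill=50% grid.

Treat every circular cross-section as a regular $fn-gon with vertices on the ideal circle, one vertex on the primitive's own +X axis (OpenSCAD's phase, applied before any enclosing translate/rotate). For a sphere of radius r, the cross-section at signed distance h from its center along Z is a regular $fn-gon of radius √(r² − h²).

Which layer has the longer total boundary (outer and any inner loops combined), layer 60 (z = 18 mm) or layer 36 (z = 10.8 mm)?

Layer 60 (z = 18): the r=10 sphere slices to a regular 32-gon of circumradius 6.000 (√(r²−h²) with h=8 from center) (perimeter = 2·32·6.000·sin(180°/32) = 37.64 mm); the 21×17.5 cube at (-2.5, 2.5) contributes its full rectangle (perimeter 77.00 mm); the cylinder at (10.5, 2.5) is not intersected at this z (z outside [-1, 8.5]); Taking the first minus the rest: starting from the r=10 sphere, the 21×17.5 cube at (-2.5, 2.5) partially overlaps it — only the 21.84 mm² overlap (of its 367.50 mm²) is removed, clipping the outline — boundary = 39.10 mm. So its perimeter = 39.10 mm. Layer 36 (z = 10.8): the sphere: section is a regular 32-gon, circumradius = √(r²−h²) = √(10²−0.8²) = 9.968 (perimeter = 2·32·9.968·sin(180°/32) = 62.53 mm); the 21×17.5 cube at (-2.5, 2.5) contributes its full rectangle (perimeter 77.00 mm); the cylinder at (10.5, 2.5) is not intersected at this z (z outside [-1, 8.5]); Taking the first minus the rest: starting from the r=10 sphere, the 21×17.5 cube at (-2.5, 2.5) partially overlaps it — only the 71.29 mm² overlap (of its 367.50 mm²) is removed, clipping the outline — boundary = 66.11 mm. So its perimeter = 66.11 mm. Layer 36 is larger (66.11 vs 39.10 mm).

layer 36 (z = 10.8 mm)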